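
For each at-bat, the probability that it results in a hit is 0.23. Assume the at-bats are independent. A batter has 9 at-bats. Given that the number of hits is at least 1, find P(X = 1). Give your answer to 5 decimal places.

0.28270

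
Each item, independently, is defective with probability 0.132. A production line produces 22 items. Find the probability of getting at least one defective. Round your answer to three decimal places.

0.956

P(at least one) = 1 − P(none) = 1 − (1 − 0.132)^22
= 1 − 0.04441 = 0.95559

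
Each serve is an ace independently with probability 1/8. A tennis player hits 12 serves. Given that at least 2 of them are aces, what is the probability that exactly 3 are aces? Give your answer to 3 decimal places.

0.285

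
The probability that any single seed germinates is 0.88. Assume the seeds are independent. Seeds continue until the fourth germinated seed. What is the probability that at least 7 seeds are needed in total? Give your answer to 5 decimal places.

0.02609

Needing more than 6 seeds ⇔ fewer than 4 successes in the first 6. With X ~ Binomial(6, 0.88), P(Y > 6) = P(X ≤ 3).
  k=0: C(6,0)·0.88^0·0.12^6 = 0.0000030
  k=1: C(6,1)·0.88^1·0.12^5 = 0.0001314
  k=2: C(6,2)·0.88^2·0.12^4 = 0.0024087
  k=3: C(6,3)·0.88^3·0.12^3 = 0.0235517
P(X ≤ 3) = 0.0260947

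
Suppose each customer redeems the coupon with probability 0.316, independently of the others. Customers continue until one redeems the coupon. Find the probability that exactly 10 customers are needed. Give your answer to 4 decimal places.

Geometric (trials to first success), p = 0.316.
P(Y = 10) = (1−p)^9 · p = 0.032772 · 0.316 = 0.010356

0.0104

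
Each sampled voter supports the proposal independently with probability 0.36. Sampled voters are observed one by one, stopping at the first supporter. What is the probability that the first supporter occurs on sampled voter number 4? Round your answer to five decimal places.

Geometric (trials to first success), p = 0.36.
P(Y = 4) = (1−p)^3 · p = 0.26214 · 0.36 = 0.0943718

0.09437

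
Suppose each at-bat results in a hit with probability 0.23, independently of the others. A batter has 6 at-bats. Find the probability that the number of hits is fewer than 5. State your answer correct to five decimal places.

X ~ Binomial(6, 0.23); P(X ≤ 4) = Σ C(6,k) p^k (1−p)^(6−k) over k:
  k=0: C(6,0)·0.23^0·0.77^6 = 0.2084224
  k=1: C(6,1)·0.23^1·0.77^5 = 0.3735362
  k=2: C(6,2)·0.23^2·0.77^4 = 0.2789394
  k=3: C(6,3)·0.23^3·0.77^3 = 0.1110927
  k=4: C(6,4)·0.23^4·0.77^2 = 0.0248877
Total = 0.9968784

0.99688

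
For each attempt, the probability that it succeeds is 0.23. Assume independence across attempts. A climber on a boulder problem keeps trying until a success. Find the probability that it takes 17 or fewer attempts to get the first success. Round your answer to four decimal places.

0.9882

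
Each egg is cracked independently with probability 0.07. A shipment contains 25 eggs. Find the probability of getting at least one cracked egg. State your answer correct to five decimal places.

0.83704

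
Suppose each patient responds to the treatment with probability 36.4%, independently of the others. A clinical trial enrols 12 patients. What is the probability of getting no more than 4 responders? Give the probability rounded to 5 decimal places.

0.54244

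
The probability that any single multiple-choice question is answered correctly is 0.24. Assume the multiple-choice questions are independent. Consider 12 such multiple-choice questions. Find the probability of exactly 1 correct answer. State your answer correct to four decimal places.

X ~ Binomial(n=12, p=0.24).
P(X=1) = C(12,1) · p^1 · (1−p)^11
= 12 · 0.24 · 0.04886 = 0.140716

0.1407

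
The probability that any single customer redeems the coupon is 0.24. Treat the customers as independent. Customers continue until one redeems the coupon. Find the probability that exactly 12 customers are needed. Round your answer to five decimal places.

0.01173

Geometric (trials to first success), p = 0.24.
P(Y = 12) = (1−p)^11 · p = 0.04886 · 0.24 = 0.0117263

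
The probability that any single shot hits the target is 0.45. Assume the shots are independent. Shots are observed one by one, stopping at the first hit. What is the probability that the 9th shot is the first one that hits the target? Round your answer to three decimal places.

Geometric (trials to first success), p = 0.45.
P(Y = 9) = (1−p)^8 · p = 0.0083734 · 0.45 = 0.00377

0.004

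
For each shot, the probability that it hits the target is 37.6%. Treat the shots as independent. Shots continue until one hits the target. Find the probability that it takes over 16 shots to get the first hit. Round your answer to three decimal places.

Y = number of shots to the first success; geometric, p = 0.376.
P(Y > 16) = P(first 16 all fail) = (1−p)^16 = 0.00053

0.001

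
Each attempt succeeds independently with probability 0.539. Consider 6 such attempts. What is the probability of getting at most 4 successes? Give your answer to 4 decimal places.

0.8496

X ~ Binomial(6, 0.539); P(X ≤ 4) = Σ C(6,k) p^k (1−p)^(6−k) over k:
  k=0: C(6,0)·0.539^0·0.461^6 = 0.009599
  k=1: C(6,1)·0.539^1·0.461^5 = 0.067336
  k=2: C(6,2)·0.539^2·0.461^4 = 0.196821
  k=3: C(6,3)·0.539^3·0.461^3 = 0.306831
  k=4: C(6,4)·0.539^4·0.461^2 = 0.269059
Total = 0.849646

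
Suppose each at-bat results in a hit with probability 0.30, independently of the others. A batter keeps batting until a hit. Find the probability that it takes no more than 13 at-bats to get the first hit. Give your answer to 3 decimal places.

0.990

Y = number of at-bats to the first success; geometric, p = 0.30.
P(Y ≤ 13) = 1 − (1−p)^13 = 1 − 0.00969 = 0.99031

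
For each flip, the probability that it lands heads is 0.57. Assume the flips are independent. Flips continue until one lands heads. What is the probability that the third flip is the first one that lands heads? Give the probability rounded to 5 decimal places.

Geometric (trials to first success), p = 0.57.
P(Y = 3) = (1−p)^2 · p = 0.1849 · 0.57 = 0.1053930

0.10539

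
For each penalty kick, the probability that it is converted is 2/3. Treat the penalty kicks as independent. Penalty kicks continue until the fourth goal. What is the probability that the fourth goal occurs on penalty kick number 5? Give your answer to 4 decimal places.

Y = trial on which the fourth success occurs; negative binomial, r=4, p=0.666667.
P(Y=5) = C(4,3) · p^4 · (1−p)^1
= 4 · 0.19753 · 0.33333 = 0.263374

0.2634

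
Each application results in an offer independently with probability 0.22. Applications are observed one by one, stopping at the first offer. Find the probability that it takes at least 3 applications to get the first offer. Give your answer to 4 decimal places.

Y = number of applications to the first success; geometric, p = 0.22.
P(Y > 2) = P(first 2 all fail) = (1−p)^2 = 0.608400

0.6084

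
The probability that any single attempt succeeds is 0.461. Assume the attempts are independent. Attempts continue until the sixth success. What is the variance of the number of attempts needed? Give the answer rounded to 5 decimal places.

Y = total attempts until the sixth success; negative binomial with r=6, p=0.461.
Var(Y) = r(1−p)/p² = 6·0.539 / 0.461² = 15.2173197

15.21732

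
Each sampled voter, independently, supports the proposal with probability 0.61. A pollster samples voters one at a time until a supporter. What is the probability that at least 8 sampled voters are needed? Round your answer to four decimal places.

0.0014

Y = number of sampled voters to the first success; geometric, p = 0.61.
P(Y > 7) = P(first 7 all fail) = (1−p)^7 = 0.001372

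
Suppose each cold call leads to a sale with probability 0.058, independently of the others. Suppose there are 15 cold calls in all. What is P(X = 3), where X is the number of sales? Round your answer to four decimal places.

0.0433

X ~ Binomial(n=15, p=0.058).
P(X=3) = C(15,3) · p^3 · (1−p)^12
= 455 · 0.00019511 · 0.48821 = 0.043342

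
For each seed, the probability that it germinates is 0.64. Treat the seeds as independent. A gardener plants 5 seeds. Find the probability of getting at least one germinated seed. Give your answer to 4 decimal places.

P(at least one) = 1 − P(none) = 1 − (1 − 0.64)^5
= 1 − 0.006047 = 0.993953

0.9940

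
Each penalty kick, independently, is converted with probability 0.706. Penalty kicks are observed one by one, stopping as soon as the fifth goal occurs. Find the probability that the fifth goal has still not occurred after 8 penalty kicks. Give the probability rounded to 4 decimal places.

0.1834

Needing more than 8 penalty kicks ⇔ fewer than 5 successes in the first 8. With X ~ Binomial(8, 0.706), P(Y > 8) = P(X ≤ 4).
  k=0: C(8,0)·0.706^0·0.294^8 = 0.000056
  k=1: C(8,1)·0.706^1·0.294^7 = 0.001072
  k=2: C(8,2)·0.706^2·0.294^6 = 0.009013
  k=3: C(8,3)·0.706^3·0.294^5 = 0.043285
  k=4: C(8,4)·0.706^4·0.294^4 = 0.129929
P(X ≤ 4) = 0.183355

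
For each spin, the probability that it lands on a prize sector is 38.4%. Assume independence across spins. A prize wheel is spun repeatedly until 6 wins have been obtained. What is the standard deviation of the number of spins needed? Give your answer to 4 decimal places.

Y = total spins until the sixth success; negative binomial with r=6, p=0.384.
SD(Y) = √[r(1−p)/p²] = √(25.065104) = 5.006506

5.0065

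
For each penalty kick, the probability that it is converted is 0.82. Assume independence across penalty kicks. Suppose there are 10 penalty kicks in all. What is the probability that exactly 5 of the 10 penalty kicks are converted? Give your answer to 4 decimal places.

0.0177

X ~ Binomial(n=10, p=0.82).
P(X=5) = C(10,5) · p^5 · (1−p)^5
= 252 · 0.37074 · 0.00018896 = 0.017654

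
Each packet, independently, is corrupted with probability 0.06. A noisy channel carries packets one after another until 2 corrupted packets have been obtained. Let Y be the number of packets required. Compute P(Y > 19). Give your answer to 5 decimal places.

0.68291

Needing more than 19 packets ⇔ fewer than 2 successes in the first 19. With X ~ Binomial(19, 0.06), P(Y > 19) = P(X ≤ 1).
  k=0: C(19,0)·0.06^0·0.94^19 = 0.3086237
  k=1: C(19,1)·0.06^1·0.94^18 = 0.3742883
P(X ≤ 1) = 0.6829119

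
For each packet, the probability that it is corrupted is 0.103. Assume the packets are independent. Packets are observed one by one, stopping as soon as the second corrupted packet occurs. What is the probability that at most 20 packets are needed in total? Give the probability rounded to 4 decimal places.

0.6251

Finishing within 20 packets ⇔ at least 2 successes in the first 20. With X ~ Binomial(20, 0.103), P(Y ≤ 20) = 1 − P(X ≤ 1).
  k=0: C(20,0)·0.103^0·0.897^20 = 0.113723
  k=1: C(20,1)·0.103^1·0.897^19 = 0.261170
1 − 0.374893 = 0.625107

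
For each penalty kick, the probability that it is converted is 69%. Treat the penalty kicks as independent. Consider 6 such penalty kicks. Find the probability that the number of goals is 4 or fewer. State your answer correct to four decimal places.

0.6012

X ~ Binomial(6, 0.69); P(X ≤ 4) = Σ C(6,k) p^k (1−p)^(6−k) over k:
  k=0: C(6,0)·0.69^0·0.31^6 = 0.000888
  k=1: C(6,1)·0.69^1·0.31^5 = 0.011852
  k=2: C(6,2)·0.69^2·0.31^4 = 0.065953
  k=3: C(6,3)·0.69^3·0.31^3 = 0.195732
  k=4: C(6,4)·0.69^4·0.31^2 = 0.326747
Total = 0.601172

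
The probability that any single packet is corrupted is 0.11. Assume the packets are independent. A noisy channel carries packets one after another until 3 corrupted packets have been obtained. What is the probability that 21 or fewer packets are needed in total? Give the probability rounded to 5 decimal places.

Finishing within 21 packets ⇔ at least 3 successes in the first 21. With X ~ Binomial(21, 0.11), P(Y ≤ 21) = 1 − P(X ≤ 2).
  k=0: C(21,0)·0.11^0·0.89^21 = 0.0865347
  k=1: C(21,1)·0.11^1·0.89^20 = 0.2246012
  k=2: C(21,2)·0.11^2·0.89^19 = 0.2775970
1 − 0.5887329 = 0.4112671

0.41127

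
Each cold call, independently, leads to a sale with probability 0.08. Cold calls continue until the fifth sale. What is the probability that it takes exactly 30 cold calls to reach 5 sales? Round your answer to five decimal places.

Y = trial on which the fifth success occurs; negative binomial, r=5, p=0.08.
P(Y=30) = C(29,4) · p^5 · (1−p)^25
= 23751 · 3.2768e-06 · 0.12436 = 0.0096789

0.00968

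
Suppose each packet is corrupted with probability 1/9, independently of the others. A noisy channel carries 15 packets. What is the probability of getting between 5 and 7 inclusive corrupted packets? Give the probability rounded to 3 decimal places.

0.019

X ~ Binomial(15, 0.111111); P(5 ≤ X ≤ 7) = Σ C(15,k) p^k (1−p)^(15−k) over k:
  k=5: C(15,5)·0.111111^5·0.888889^10 = 0.01566
  k=6: C(15,6)·0.111111^6·0.888889^9 = 0.00326
  k=7: C(15,7)·0.111111^7·0.888889^8 = 0.00052
Total = 0.01945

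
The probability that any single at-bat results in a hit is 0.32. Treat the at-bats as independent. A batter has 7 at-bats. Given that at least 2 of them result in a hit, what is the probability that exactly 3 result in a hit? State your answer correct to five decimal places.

0.34474

X ~ Binomial(7, 0.32). Want P(X=3 | X≥2) = P(X=3) / P(X≥2).
P(X=3) = C(7,3)·0.32^3·0.68^4 = 0.2452187
P(X≥2) = 1 − 0.0672299 − 0.2214632 = 0.7113070
Ratio = 0.2452187 / 0.7113070 = 0.3447439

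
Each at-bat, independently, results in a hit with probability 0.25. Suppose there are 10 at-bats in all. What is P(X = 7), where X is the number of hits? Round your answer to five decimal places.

X ~ Binomial(n=10, p=0.25).
P(X=7) = C(10,7) · p^7 · (1−p)^3
= 120 · 6.1035e-05 · 0.42188 = 0.0030899

0.00309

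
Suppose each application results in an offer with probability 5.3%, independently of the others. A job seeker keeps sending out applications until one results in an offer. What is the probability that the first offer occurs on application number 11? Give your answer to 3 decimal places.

Geometric (trials to first success), p = 0.053.
P(Y = 11) = (1−p)^10 · p = 0.5801 · 0.053 = 0.03075

0.031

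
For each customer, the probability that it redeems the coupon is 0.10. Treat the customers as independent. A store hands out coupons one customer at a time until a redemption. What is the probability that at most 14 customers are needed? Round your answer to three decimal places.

0.771

Y = number of customers to the first success; geometric, p = 0.10.
P(Y ≤ 14) = 1 − (1−p)^14 = 1 − 0.22877 = 0.77123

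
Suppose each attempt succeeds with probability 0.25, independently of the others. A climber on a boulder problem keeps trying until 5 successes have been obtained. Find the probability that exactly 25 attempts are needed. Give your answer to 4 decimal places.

Y = trial on which the fifth success occurs; negative binomial, r=5, p=0.25.
P(Y=25) = C(24,4) · p^5 · (1−p)^20
= 10626 · 0.00097656 · 0.0031712 = 0.032908

0.0329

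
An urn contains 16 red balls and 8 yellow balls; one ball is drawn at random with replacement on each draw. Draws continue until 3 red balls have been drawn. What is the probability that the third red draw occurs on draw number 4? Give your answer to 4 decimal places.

Y = trial on which the third success occurs; negative binomial, r=3, p=0.666667.
P(Y=4) = C(3,2) · p^3 · (1−p)^1
= 3 · 0.2963 · 0.33333 = 0.296296

0.2963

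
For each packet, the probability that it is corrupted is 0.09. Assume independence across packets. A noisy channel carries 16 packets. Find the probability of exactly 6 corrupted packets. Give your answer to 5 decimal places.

0.00166

X ~ Binomial(n=16, p=0.09).
P(X=6) = C(16,6) · p^6 · (1−p)^10
= 8008 · 5.3144e-07 · 0.38942 = 0.0016573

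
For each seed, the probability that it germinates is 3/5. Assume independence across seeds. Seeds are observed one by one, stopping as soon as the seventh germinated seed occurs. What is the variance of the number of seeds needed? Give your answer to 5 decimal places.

Y = total seeds until the seventh success; negative binomial with r=7, p=0.60.
Var(Y) = r(1−p)/p² = 7·0.40 / 0.60² = 7.7777778

7.77778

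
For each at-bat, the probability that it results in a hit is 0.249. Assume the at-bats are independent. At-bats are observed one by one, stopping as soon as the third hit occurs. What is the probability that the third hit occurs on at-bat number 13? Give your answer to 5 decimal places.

Y = trial on which the third success occurs; negative binomial, r=3, p=0.249.
P(Y=13) = C(12,2) · p^3 · (1−p)^10
= 66 · 0.015438 · 0.057069 = 0.0581489

0.05815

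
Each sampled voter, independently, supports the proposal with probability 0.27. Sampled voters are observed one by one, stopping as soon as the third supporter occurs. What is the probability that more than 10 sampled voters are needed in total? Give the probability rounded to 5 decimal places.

Needing more than 10 sampled voters ⇔ fewer than 3 successes in the first 10. With X ~ Binomial(10, 0.27), P(Y > 10) = P(X ≤ 2).
  k=0: C(10,0)·0.27^0·0.73^10 = 0.0429763
  k=1: C(10,1)·0.27^1·0.73^9 = 0.1589533
  k=2: C(10,2)·0.27^2·0.73^8 = 0.2645592
P(X ≤ 2) = 0.4664888

0.46649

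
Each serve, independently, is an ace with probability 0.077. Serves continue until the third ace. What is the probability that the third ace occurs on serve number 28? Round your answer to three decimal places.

Y = trial on which the third success occurs; negative binomial, r=3, p=0.077.
P(Y=28) = C(27,2) · p^3 · (1−p)^25
= 351 · 0.00045653 · 0.13491 = 0.02162

0.022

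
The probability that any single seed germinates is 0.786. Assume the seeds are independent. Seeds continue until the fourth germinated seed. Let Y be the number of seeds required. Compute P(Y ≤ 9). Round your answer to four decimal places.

Finishing within 9 seeds ⇔ at least 4 successes in the first 9. With X ~ Binomial(9, 0.786), P(Y ≤ 9) = 1 − P(X ≤ 3).
  k=0: C(9,0)·0.786^0·0.214^9 = 0.000001
  k=1: C(9,1)·0.786^1·0.214^8 = 0.000031
  k=2: C(9,2)·0.786^2·0.214^7 = 0.000457
  k=3: C(9,3)·0.786^3·0.214^6 = 0.003918
1 − 0.004407 = 0.995593

0.9956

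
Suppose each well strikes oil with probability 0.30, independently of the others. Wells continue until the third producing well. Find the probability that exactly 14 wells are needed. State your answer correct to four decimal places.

Y = trial on which the third success occurs; negative binomial, r=3, p=0.30.
P(Y=14) = C(13,2) · p^3 · (1−p)^11
= 78 · 0.027 · 0.019773 = 0.041643

0.0416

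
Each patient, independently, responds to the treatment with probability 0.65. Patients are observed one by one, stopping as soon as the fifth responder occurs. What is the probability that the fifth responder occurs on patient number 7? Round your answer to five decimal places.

0.21320

Y = trial on which the fifth success occurs; negative binomial, r=5, p=0.65.
P(Y=7) = C(6,4) · p^5 · (1−p)^2
= 15 · 0.11603 · 0.1225 = 0.2132034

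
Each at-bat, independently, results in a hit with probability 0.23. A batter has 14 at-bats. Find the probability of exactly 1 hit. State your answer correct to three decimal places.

X ~ Binomial(n=14, p=0.23).
P(X=1) = C(14,1) · p^1 · (1−p)^13
= 14 · 0.23 · 0.033449 = 0.10770

0.108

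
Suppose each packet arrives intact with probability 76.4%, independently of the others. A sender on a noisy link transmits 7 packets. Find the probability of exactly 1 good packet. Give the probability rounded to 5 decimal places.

X ~ Binomial(n=7, p=0.764).
P(X=1) = C(7,1) · p^1 · (1−p)^6
= 7 · 0.764 · 0.00017277 = 0.0009240

0.00092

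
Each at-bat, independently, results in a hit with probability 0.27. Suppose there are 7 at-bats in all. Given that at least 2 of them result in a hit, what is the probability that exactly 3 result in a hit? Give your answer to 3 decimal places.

X ~ Binomial(7, 0.27). Want P(X=3 | X≥2) = P(X=3) / P(X≥2).
P(X=3) = C(7,3)·0.27^3·0.73^4 = 0.19564
P(X≥2) = 1 − 0.11047 − 0.28602 = 0.60350
Ratio = 0.19564 / 0.60350 = 0.32417

0.324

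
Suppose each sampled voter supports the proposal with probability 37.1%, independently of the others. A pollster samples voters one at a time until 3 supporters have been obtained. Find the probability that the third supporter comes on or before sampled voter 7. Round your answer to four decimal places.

Finishing within 7 sampled voters ⇔ at least 3 successes in the first 7. With X ~ Binomial(7, 0.371), P(Y ≤ 7) = 1 − P(X ≤ 2).
  k=0: C(7,0)·0.371^0·0.629^7 = 0.038954
  k=1: C(7,1)·0.371^1·0.629^6 = 0.160833
  k=2: C(7,2)·0.371^2·0.629^5 = 0.284590
1 − 0.484378 = 0.515622

0.5156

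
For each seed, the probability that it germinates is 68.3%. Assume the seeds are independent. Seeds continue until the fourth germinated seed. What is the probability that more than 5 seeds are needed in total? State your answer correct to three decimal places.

0.506

Needing more than 5 seeds ⇔ fewer than 4 successes in the first 5. With X ~ Binomial(5, 0.683), P(Y > 5) = P(X ≤ 3).
  k=0: C(5,0)·0.683^0·0.317^5 = 0.00320
  k=1: C(5,1)·0.683^1·0.317^4 = 0.03448
  k=2: C(5,2)·0.683^2·0.317^3 = 0.14860
  k=3: C(5,3)·0.683^3·0.317^2 = 0.32017
P(X ≤ 3) = 0.50646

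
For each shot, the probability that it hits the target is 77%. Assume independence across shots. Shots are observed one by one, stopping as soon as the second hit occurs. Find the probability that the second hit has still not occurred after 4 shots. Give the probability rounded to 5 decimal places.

0.04027

Needing more than 4 shots ⇔ fewer than 2 successes in the first 4. With X ~ Binomial(4, 0.77), P(Y > 4) = P(X ≤ 1).
  k=0: C(4,0)·0.77^0·0.23^4 = 0.0027984
  k=1: C(4,1)·0.77^1·0.23^3 = 0.0374744
P(X ≤ 1) = 0.0402728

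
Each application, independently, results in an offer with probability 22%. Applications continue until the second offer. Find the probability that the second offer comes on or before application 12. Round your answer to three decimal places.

Finishing within 12 applications ⇔ at least 2 successes in the first 12. With X ~ Binomial(12, 0.22), P(Y ≤ 12) = 1 − P(X ≤ 1).
  k=0: C(12,0)·0.22^0·0.78^12 = 0.05071
  k=1: C(12,1)·0.22^1·0.78^11 = 0.17165
1 − 0.22237 = 0.77763

0.778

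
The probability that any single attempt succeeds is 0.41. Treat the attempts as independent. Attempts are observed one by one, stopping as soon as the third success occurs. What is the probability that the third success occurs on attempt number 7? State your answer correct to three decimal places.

Y = trial on which the third success occurs; negative binomial, r=3, p=0.41.
P(Y=7) = C(6,2) · p^3 · (1−p)^4
= 15 · 0.068921 · 0.12117 = 0.12527

0.125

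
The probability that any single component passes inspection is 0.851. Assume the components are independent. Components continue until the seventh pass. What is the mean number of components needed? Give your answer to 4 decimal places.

8.2256

Y = total components until the seventh success; negative binomial with r=7, p=0.851.
E[Y] = r / p = 7 / 0.851 = 8.225617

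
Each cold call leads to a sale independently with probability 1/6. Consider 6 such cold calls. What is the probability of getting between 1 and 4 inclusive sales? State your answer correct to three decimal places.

0.664

X ~ Binomial(6, 0.166667); P(1 ≤ X ≤ 4) = Σ C(6,k) p^k (1−p)^(6−k) over k:
  k=1: C(6,1)·0.166667^1·0.833333^5 = 0.40188
  k=2: C(6,2)·0.166667^2·0.833333^4 = 0.20094
  k=3: C(6,3)·0.166667^3·0.833333^3 = 0.05358
  k=4: C(6,4)·0.166667^4·0.833333^2 = 0.00804
Total = 0.66444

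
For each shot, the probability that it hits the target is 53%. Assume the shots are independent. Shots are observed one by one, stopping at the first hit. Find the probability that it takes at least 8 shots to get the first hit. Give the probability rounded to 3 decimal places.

Y = number of shots to the first success; geometric, p = 0.53.
P(Y > 7) = P(first 7 all fail) = (1−p)^7 = 0.00507

0.005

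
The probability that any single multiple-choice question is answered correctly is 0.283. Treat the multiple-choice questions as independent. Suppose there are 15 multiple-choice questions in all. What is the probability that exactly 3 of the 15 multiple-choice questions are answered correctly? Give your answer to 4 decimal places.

X ~ Binomial(n=15, p=0.283).
P(X=3) = C(15,3) · p^3 · (1−p)^12
= 455 · 0.022665 · 0.01846 = 0.190371

0.1904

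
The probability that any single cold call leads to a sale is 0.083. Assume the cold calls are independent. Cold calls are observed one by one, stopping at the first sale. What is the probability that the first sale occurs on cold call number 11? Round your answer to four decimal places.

Geometric (trials to first success), p = 0.083.
P(Y = 11) = (1−p)^10 · p = 0.42043 · 0.083 = 0.034896

0.0349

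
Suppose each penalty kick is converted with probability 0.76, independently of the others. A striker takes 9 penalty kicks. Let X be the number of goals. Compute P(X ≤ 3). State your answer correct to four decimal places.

X ~ Binomial(9, 0.76); P(X ≤ 3) = Σ C(9,k) p^k (1−p)^(9−k) over k:
  k=0: C(9,0)·0.76^0·0.24^9 = 0.000003
  k=1: C(9,1)·0.76^1·0.24^8 = 0.000075
  k=2: C(9,2)·0.76^2·0.24^7 = 0.000954
  k=3: C(9,3)·0.76^3·0.24^6 = 0.007047
Total = 0.008078

0.0081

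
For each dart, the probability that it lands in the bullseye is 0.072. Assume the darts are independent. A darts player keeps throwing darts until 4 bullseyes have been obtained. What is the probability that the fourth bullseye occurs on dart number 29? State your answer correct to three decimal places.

Y = trial on which the fourth success occurs; negative binomial, r=4, p=0.072.
P(Y=29) = C(28,3) · p^4 · (1−p)^25
= 3276 · 2.6874e-05 · 0.15442 = 0.01359

0.014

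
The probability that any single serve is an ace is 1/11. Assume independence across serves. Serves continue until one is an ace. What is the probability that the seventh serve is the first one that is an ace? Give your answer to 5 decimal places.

Geometric (trials to first success), p = 0.090909.
P(Y = 7) = (1−p)^6 · p = 0.56447 · 0.090909 = 0.0513158

0.05132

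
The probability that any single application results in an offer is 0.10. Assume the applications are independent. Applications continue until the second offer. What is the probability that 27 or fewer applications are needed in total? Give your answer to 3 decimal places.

0.767

Finishing within 27 applications ⇔ at least 2 successes in the first 27. With X ~ Binomial(27, 0.10), P(Y ≤ 27) = 1 − P(X ≤ 1).
  k=0: C(27,0)·0.10^0·0.90^27 = 0.05815
  k=1: C(27,1)·0.10^1·0.90^26 = 0.17445
1 − 0.23260 = 0.76740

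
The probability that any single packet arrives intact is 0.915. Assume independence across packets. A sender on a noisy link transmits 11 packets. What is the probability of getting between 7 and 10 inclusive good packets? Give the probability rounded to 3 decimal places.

0.622

X ~ Binomial(11, 0.915); P(7 ≤ X ≤ 10) = Σ C(11,k) p^k (1−p)^(11−k) over k:
  k=7: C(11,7)·0.915^7·0.085^4 = 0.00925
  k=8: C(11,8)·0.915^8·0.085^3 = 0.04979
  k=9: C(11,9)·0.915^9·0.085^2 = 0.17864
  k=10: C(11,10)·0.915^10·0.085^1 = 0.38461
Total = 0.62229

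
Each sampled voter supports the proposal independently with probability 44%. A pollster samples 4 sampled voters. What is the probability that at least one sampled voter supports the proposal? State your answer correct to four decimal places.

P(at least one) = 1 − P(none) = 1 − (1 − 0.44)^4
= 1 − 0.098345 = 0.901655

0.9017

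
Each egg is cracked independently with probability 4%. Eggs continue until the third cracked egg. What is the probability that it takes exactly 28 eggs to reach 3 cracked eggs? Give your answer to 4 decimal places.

0.0081

Y = trial on which the third success occurs; negative binomial, r=3, p=0.04.
P(Y=28) = C(27,2) · p^3 · (1−p)^25
= 351 · 6.4e-05 · 0.3604 = 0.008096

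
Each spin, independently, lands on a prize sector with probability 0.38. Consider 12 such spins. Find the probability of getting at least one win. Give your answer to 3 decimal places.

P(at least one) = 1 − P(none) = 1 − (1 − 0.38)^12
= 1 − 0.00323 = 0.99677

0.997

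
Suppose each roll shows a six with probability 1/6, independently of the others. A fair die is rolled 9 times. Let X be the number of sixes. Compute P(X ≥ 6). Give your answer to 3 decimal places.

X ~ Binomial(9, 0.166667); P(X ≥ 6) = Σ C(9,k) p^k (1−p)^(9−k) over k:
  k=6: C(9,6)·0.166667^6·0.833333^3 = 0.00104
  k=7: C(9,7)·0.166667^7·0.833333^2 = 0.00009
  k=8: C(9,8)·0.166667^8·0.833333^1 = 0.00000
  k=9: C(9,9)·0.166667^9·0.833333^0 = 0.00000
Total = 0.00114

0.001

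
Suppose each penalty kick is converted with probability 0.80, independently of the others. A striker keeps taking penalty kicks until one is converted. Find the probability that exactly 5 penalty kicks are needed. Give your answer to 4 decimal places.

Geometric (trials to first success), p = 0.80.
P(Y = 5) = (1−p)^4 · p = 0.0016 · 0.80 = 0.001280

0.0013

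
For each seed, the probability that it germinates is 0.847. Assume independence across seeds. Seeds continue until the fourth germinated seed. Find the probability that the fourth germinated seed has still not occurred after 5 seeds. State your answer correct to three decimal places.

Needing more than 5 seeds ⇔ fewer than 4 successes in the first 5. With X ~ Binomial(5, 0.847), P(Y > 5) = P(X ≤ 3).
  k=0: C(5,0)·0.847^0·0.153^5 = 0.00008
  k=1: C(5,1)·0.847^1·0.153^4 = 0.00232
  k=2: C(5,2)·0.847^2·0.153^3 = 0.02569
  k=3: C(5,3)·0.847^3·0.153^2 = 0.14224
P(X ≤ 3) = 0.17034

0.170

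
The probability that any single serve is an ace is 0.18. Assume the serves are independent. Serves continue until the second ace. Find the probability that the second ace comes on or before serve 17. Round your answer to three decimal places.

0.838

Finishing within 17 serves ⇔ at least 2 successes in the first 17. With X ~ Binomial(17, 0.18), P(Y ≤ 17) = 1 − P(X ≤ 1).
  k=0: C(17,0)·0.18^0·0.82^17 = 0.03426
  k=1: C(17,1)·0.18^1·0.82^16 = 0.12786
1 − 0.16213 = 0.83787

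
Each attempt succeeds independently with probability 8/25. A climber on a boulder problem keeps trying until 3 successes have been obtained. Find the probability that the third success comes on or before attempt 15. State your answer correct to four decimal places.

0.9038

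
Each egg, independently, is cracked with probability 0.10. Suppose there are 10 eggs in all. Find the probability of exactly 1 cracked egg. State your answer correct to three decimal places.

X ~ Binomial(n=10, p=0.10).
P(X=1) = C(10,1) · p^1 · (1−p)^9
= 10 · 0.1 · 0.38742 = 0.38742

0.387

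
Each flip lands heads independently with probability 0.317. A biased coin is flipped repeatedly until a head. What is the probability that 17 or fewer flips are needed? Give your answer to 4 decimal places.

Y = number of flips to the first success; geometric, p = 0.317.
P(Y ≤ 17) = 1 − (1−p)^17 = 1 − 0.001532 = 0.998468

0.9985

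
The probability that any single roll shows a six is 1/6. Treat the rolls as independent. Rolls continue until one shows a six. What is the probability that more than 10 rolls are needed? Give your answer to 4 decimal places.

0.1615

Y = number of rolls to the first success; geometric, p = 0.166667.
P(Y > 10) = P(first 10 all fail) = (1−p)^10 = 0.161506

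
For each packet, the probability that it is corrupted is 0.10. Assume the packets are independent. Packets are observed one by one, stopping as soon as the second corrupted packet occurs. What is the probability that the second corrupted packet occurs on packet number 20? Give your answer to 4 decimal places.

0.0285

Y = trial on which the second success occurs; negative binomial, r=2, p=0.10.
P(Y=20) = C(19,1) · p^2 · (1−p)^18
= 19 · 0.01 · 0.15009 = 0.028518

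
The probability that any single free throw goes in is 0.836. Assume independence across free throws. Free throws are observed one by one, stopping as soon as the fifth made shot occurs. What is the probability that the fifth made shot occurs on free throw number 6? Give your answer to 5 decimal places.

0.33485

Y = trial on which the fifth success occurs; negative binomial, r=5, p=0.836.
P(Y=6) = C(5,4) · p^5 · (1−p)^1
= 5 · 0.40835 · 0.164 = 0.3348461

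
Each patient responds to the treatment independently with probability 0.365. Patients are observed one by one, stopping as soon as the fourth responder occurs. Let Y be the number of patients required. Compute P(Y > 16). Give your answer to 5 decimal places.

0.10916

Needing more than 16 patients ⇔ fewer than 4 successes in the first 16. With X ~ Binomial(16, 0.365), P(Y > 16) = P(X ≤ 3).
  k=0: C(16,0)·0.365^0·0.635^16 = 0.0006988
  k=1: C(16,1)·0.365^1·0.635^15 = 0.0064272
  k=2: C(16,2)·0.365^2·0.635^14 = 0.0277076
  k=3: C(16,3)·0.365^3·0.635^13 = 0.0743233
P(X ≤ 3) = 0.1091569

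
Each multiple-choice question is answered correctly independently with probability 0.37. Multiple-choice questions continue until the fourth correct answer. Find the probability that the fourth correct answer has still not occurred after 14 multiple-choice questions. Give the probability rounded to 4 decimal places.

Needing more than 14 multiple-choice questions ⇔ fewer than 4 successes in the first 14. With X ~ Binomial(14, 0.37), P(Y > 14) = P(X ≤ 3).
  k=0: C(14,0)·0.37^0·0.63^14 = 0.001552
  k=1: C(14,1)·0.37^1·0.63^13 = 0.012757
  k=2: C(14,2)·0.37^2·0.63^12 = 0.048700
  k=3: C(14,3)·0.37^3·0.63^11 = 0.114407
P(X ≤ 3) = 0.177416

0.1774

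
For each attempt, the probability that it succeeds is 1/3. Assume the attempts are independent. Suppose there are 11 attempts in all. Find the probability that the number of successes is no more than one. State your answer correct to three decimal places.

0.075

X ~ Binomial(11, 0.333333); P(X ≤ 1) = Σ C(11,k) p^k (1−p)^(11−k) over k:
  k=0: C(11,0)·0.333333^0·0.666667^11 = 0.01156
  k=1: C(11,1)·0.333333^1·0.666667^10 = 0.06359
Total = 0.07515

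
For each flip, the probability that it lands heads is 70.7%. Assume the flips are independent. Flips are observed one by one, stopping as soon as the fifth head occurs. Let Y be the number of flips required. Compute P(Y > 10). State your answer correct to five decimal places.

Needing more than 10 flips ⇔ fewer than 5 successes in the first 10. With X ~ Binomial(10, 0.707), P(Y > 10) = P(X ≤ 4).
  k=0: C(10,0)·0.707^0·0.293^10 = 0.0000047
  k=1: C(10,1)·0.707^1·0.293^9 = 0.0001125
  k=2: C(10,2)·0.707^2·0.293^8 = 0.0012218
  k=3: C(10,3)·0.707^3·0.293^7 = 0.0078616
  k=4: C(10,4)·0.707^4·0.293^6 = 0.0331973
P(X ≤ 4) = 0.0423979

0.04240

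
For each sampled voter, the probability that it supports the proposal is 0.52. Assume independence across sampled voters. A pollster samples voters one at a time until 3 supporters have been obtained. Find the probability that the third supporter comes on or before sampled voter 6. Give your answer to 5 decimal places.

0.69296

Finishing within 6 sampled voters ⇔ at least 3 successes in the first 6. With X ~ Binomial(6, 0.52), P(Y ≤ 6) = 1 − P(X ≤ 2).
  k=0: C(6,0)·0.52^0·0.48^6 = 0.0122306
  k=1: C(6,1)·0.52^1·0.48^5 = 0.0794988
  k=2: C(6,2)·0.52^2·0.48^4 = 0.2153094
1 − 0.3070388 = 0.6929612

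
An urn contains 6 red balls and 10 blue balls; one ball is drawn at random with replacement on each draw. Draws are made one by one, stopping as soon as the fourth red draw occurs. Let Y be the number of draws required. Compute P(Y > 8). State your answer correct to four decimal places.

Needing more than 8 draws ⇔ fewer than 4 successes in the first 8. With X ~ Binomial(8, 0.375), P(Y > 8) = P(X ≤ 3).
  k=0: C(8,0)·0.375^0·0.625^8 = 0.023283
  k=1: C(8,1)·0.375^1·0.625^7 = 0.111759
  k=2: C(8,2)·0.375^2·0.625^6 = 0.234693
  k=3: C(8,3)·0.375^3·0.625^5 = 0.281632
P(X ≤ 3) = 0.651367

0.6514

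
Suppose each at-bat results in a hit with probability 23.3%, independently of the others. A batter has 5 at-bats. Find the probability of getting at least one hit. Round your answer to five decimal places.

P(at least one) = 1 − P(none) = 1 − (1 − 0.233)^5
= 1 − 0.2654464 = 0.7345536

0.73455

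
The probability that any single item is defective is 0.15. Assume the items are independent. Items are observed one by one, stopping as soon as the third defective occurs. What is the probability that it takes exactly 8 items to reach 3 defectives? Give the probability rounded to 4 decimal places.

0.0314

Y = trial on which the third success occurs; negative binomial, r=3, p=0.15.
P(Y=8) = C(7,2) · p^3 · (1−p)^5
= 21 · 0.003375 · 0.44371 = 0.031448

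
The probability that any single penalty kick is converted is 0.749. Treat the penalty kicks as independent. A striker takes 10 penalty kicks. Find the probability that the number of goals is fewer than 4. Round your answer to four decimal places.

0.0036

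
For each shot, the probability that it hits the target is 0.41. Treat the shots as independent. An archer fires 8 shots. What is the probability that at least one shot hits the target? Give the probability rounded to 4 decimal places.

P(at least one) = 1 − P(none) = 1 − (1 − 0.41)^8
= 1 − 0.014683 = 0.985317

0.9853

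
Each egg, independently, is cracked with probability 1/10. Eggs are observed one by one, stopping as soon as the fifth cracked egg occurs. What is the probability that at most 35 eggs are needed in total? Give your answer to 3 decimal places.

0.269

Finishing within 35 eggs ⇔ at least 5 successes in the first 35. With X ~ Binomial(35, 0.10), P(Y ≤ 35) = 1 − P(X ≤ 4).
  k=0: C(35,0)·0.10^0·0.90^35 = 0.02503
  k=1: C(35,1)·0.10^1·0.90^34 = 0.09734
  k=2: C(35,2)·0.10^2·0.90^33 = 0.18387
  k=3: C(35,3)·0.10^3·0.90^32 = 0.22473
  k=4: C(35,4)·0.10^4·0.90^31 = 0.19976
1 − 0.73075 = 0.26925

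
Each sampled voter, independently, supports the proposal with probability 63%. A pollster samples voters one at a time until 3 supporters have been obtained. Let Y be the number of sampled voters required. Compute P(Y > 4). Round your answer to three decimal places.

Needing more than 4 sampled voters ⇔ fewer than 3 successes in the first 4. With X ~ Binomial(4, 0.63), P(Y > 4) = P(X ≤ 2).
  k=0: C(4,0)·0.63^0·0.37^4 = 0.01874
  k=1: C(4,1)·0.63^1·0.37^3 = 0.12765
  k=2: C(4,2)·0.63^2·0.37^2 = 0.32601
P(X ≤ 2) = 0.47240

0.472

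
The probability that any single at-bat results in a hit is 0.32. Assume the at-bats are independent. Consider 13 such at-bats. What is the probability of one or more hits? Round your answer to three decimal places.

P(at least one) = 1 − P(none) = 1 − (1 − 0.32)^13
= 1 − 0.00665 = 0.99335

0.993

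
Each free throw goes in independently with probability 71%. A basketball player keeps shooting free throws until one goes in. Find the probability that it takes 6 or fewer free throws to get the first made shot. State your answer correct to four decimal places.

0.9994

Y = number of free throws to the first success; geometric, p = 0.71.
P(Y ≤ 6) = 1 − (1−p)^6 = 1 − 0.000595 = 0.999405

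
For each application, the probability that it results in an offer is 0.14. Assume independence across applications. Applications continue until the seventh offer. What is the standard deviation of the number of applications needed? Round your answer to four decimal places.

17.5255

Y = total applications until the seventh success; negative binomial with r=7, p=0.14.
SD(Y) = √[r(1−p)/p²] = √(307.142857) = 17.525492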